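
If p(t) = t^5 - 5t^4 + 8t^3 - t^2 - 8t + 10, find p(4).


Using direct substitution:
  1 * (4)^5 = 1024
  -5 * (4)^4 = -1280
  8 * (4)^3 = 512
  -1 * (4)^2 = -16
  -8 * (4)^1 = -32
  constant: 10
Sum = 1024 - 1280 + 512 - 16 - 32 + 10 = 218


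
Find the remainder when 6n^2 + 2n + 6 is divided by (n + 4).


By the Remainder Theorem, the remainder equals p(-4):
  6*(-4)^2 = 96
  2*(-4)^1 = -8
  constant: 6
Sum: 96 - 8 + 6 = 94


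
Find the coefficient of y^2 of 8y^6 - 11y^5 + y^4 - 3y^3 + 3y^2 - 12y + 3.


Read off the coefficient of y^2: 3


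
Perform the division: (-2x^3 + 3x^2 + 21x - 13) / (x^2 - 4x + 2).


(-2x^3 + 3x^2 + 21x - 13) / (x^2 - 4x + 2)
Step 1: -2x * (x^2 - 4x + 2) = -2x^3 + 8x^2 - 4x; subtract.
Step 2: -5 * (x^2 - 4x + 2) = -5x^2 + 20x - 10; subtract.
Quotient: -2x - 5, Remainder: 5x - 3


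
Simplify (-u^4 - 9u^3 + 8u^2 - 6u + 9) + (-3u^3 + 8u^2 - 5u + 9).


Align terms by degree and add:
  -u^4 - 9u^3 + 8u^2 - 6u + 9
  -3u^3 + 8u^2 - 5u + 9
= -u^4 - 12u^3 + 16u^2 - 11u + 18


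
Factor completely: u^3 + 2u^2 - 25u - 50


Try integer roots (divisors of -50). u=5: p(5)=0.
Divide out (u - 5): quotient is u^2 + 7u + 10.
Factor the quadratic: (u + 5)(u + 2)
Result: (u - 5)(u + 5)(u + 2)


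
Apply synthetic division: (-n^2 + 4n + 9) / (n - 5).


Synthetic division with c = 5. Coefficients: -1, 4, 9
Bring down -1.
  -1 * 5 = -5; -5 + 4 = -1
  -1 * 5 = -5; -5 + 9 = 4
Quotient: -n - 1, Remainder: 4


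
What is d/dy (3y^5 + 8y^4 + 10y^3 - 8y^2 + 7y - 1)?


Apply the power rule term by term:
  d/dy(3y^5) = 15y^4
  d/dy(8y^4) = 32y^3
  d/dy(10y^3) = 30y^2
  d/dy(-8y^2) = -16y
  d/dy(7y) = 7
  d/dy(-1) = 0
p'(y) = 15y^4 + 32y^3 + 30y^2 - 16y + 7


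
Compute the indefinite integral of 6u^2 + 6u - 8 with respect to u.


Reverse power rule on each term:
  ∫ 6u^2 du = 2u^3
  ∫ 6u du = 3u^2
  ∫ -8 du = -8u
F(u) = 2u^3 + 3u^2 - 8u + C


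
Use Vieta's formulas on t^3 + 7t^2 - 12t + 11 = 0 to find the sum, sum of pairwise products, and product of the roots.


Monic cubic t^3+bt^2+ct+d=0: sum=-b, pairwise sum=c, product=-d.
b=7, c=-12, d=11
r1+r2+r3 = -7
r1r2+r1r3+r2r3 = -12
r1r2r3 = -11


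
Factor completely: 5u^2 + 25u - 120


Roots satisfy r1 + r2 = -b/a = -5 and r1*r2 = c/a = -24.
So r1 = -8, r2 = 3.
5u^2 + 25u - 120 = 5(u - r1)(u - r2) = 5(u + 8)(u - 3)


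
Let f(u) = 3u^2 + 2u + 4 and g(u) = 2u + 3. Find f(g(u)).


Substitute g(u) into f:
f(g(u)) = 3*(2u + 3)^2 + 2*(2u + 3) + 4
(2u + 3)^2 = 4u^2 + 12u + 9
Expand and combine: 12u^2 + 40u + 37


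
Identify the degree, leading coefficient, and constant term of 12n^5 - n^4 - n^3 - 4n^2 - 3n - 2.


Highest power of n is 5, with coefficient 12. Constant term is -2.
Degree = 5, leading coefficient = 12, constant term = -2


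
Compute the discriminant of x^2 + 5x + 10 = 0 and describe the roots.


D = b^2 - 4ac = (5)^2 - 4(1)(10) = 25 - 40 = -15
Since D < 0: two complex conjugate roots (no real roots)


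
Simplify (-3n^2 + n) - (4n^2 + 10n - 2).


Distribute the minus sign:
  (-3n^2 + n)
- (4n^2 + 10n - 2)
Negate second polynomial: -4n^2 - 10n + 2
Add: -7n^2 - 9n + 2


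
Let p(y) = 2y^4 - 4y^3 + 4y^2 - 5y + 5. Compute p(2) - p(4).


p(2) = 11
p(4) = 305
p(2) - p(4) = 11 - 305 = -294


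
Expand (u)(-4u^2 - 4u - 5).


Distribute each term of the first polynomial:
  (u)(-4u^2 - 4u - 5) = -4u^3 - 4u^2 - 5u
Sum: -4u^3 - 4u^2 - 5u


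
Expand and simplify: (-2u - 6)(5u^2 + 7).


Distribute each term of the first polynomial:
  (-2u)(5u^2 + 7) = -10u^3 - 14u
  (-6)(5u^2 + 7) = -30u^2 - 42
Sum: -10u^3 - 30u^2 - 14u - 42


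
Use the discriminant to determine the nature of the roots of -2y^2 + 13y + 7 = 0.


D = b^2 - 4ac = (13)^2 - 4(-2)(7) = 169 + 56 = 225
Since D > 0: two distinct rational roots


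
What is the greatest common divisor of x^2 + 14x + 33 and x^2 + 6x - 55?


Factor each:
  x^2 + 14x + 33 = (x + 11)(x + 3)
  x^2 + 6x - 55 = (x + 11)(x - 5)
Common monic factor: x + 11


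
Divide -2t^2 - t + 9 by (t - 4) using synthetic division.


Synthetic division with c = 4. Coefficients: -2, -1, 9
Bring down -2.
  -2 * 4 = -8; -8 - 1 = -9
  -9 * 4 = -36; -36 + 9 = -27
Quotient: -2t - 9, Remainder: -27


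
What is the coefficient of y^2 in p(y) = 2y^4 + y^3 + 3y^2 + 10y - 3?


Read off the coefficient of y^2: 3


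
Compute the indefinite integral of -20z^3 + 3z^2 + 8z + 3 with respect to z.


Reverse power rule on each term:
  ∫ -20z^3 dz = -5z^4
  ∫ 3z^2 dz = z^3
  ∫ 8z dz = 4z^2
  ∫ 3 dz = 3z
F(z) = -5z^4 + z^3 + 4z^2 + 3z + C


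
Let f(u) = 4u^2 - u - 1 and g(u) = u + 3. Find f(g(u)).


Substitute g(u) into f:
f(g(u)) = 4*(u + 3)^2 + (-1)*(u + 3) + (-1)
(u + 3)^2 = u^2 + 6u + 9
Expand and combine: 4u^2 + 23u + 32


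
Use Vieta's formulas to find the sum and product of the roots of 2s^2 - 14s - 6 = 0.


For as^2+bs+c=0: sum = -b/a, product = c/a.
a=2, b=-14, c=-6
Sum = -(-14)/2 = 7
Product = (-6)/2 = -3


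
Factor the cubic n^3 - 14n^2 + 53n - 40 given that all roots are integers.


Try integer roots (divisors of -40). n=1: p(1)=0.
Divide out (n - 1): quotient is n^2 - 13n + 40.
Factor the quadratic: (n - 8)(n - 5)
Result: (n - 1)(n - 8)(n - 5)


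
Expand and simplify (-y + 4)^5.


Expand (-y + 4)^5 by repeated multiplication:
  (-y + 4)^2 = y^2 - 8y + 16
  (-y + 4)^3 = -y^3 + 12y^2 - 48y + 64
  (-y + 4)^4 = y^4 - 16y^3 + 96y^2 - 256y + 256
= -y^5 + 20y^4 - 160y^3 + 640y^2 - 1280y + 1024


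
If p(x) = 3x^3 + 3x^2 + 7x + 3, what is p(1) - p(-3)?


p(1) = 16
p(-3) = -72
p(1) - p(-3) = 16 + 72 = 88


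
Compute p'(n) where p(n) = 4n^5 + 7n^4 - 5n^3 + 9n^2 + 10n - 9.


Apply the power rule term by term:
  d/dn(4n^5) = 20n^4
  d/dn(7n^4) = 28n^3
  d/dn(-5n^3) = -15n^2
  d/dn(9n^2) = 18n
  d/dn(10n) = 10
  d/dn(-9) = 0
p'(n) = 20n^4 + 28n^3 - 15n^2 + 18n + 10


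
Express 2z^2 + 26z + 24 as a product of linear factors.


Roots satisfy r1 + r2 = -b/a = -13 and r1*r2 = c/a = 12.
So r1 = -1, r2 = -12.
2z^2 + 26z + 24 = 2(z - r1)(z - r2) = 2(z + 1)(z + 12)


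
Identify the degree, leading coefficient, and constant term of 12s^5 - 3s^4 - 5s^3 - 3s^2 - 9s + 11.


Highest power of s is 5, with coefficient 12. Constant term is 11.
Degree = 5, leading coefficient = 12, constant term = 11


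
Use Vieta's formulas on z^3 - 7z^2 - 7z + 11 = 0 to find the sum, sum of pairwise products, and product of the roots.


Monic cubic z^3+bz^2+cz+d=0: sum=-b, pairwise sum=c, product=-d.
b=-7, c=-7, d=11
r1+r2+r3 = 7
r1r2+r1r3+r2r3 = -7
r1r2r3 = -11


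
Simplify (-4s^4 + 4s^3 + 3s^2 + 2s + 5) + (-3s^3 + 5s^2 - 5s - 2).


Align terms by degree and add:
  -4s^4 + 4s^3 + 3s^2 + 2s + 5
  -3s^3 + 5s^2 - 5s - 2
= -4s^4 + s^3 + 8s^2 - 3s + 3


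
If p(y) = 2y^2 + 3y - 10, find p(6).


Using direct substitution:
  2 * (6)^2 = 72
  3 * (6)^1 = 18
  constant: -10
Sum = 72 + 18 - 10 = 80


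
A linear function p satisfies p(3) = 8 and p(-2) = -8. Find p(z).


p(z) = mz + b. Using p(3)=8, p(-2)=-8:
m = (8 + 8)/(3 + 2) = 16/5 = 16/5
b = 8 - m*(3) = 8 - 48/5 = -8/5
p(z) = (16/5)z - (8/5)


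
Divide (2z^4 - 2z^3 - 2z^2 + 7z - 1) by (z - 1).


(2z^4 - 2z^3 - 2z^2 + 7z - 1) / (z - 1)
Step 1: 2z^3 * (z - 1) = 2z^4 - 2z^3; subtract.
Step 2: 0 * (z - 1) = 0; subtract.
Step 3: -2z * (z - 1) = -2z^2 + 2z; subtract.
Step 4: 5 * (z - 1) = 5z - 5; subtract.
Quotient: 2z^3 - 2z + 5, Remainder: 4


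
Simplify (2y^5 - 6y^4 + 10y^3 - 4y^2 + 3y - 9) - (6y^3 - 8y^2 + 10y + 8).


Distribute the minus sign:
  (2y^5 - 6y^4 + 10y^3 - 4y^2 + 3y - 9)
- (6y^3 - 8y^2 + 10y + 8)
Negate second polynomial: -6y^3 + 8y^2 - 10y - 8
Add: 2y^5 - 6y^4 + 4y^3 + 4y^2 - 7y - 17


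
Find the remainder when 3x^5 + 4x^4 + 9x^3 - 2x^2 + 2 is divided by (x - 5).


By the Remainder Theorem, the remainder equals p(5):
  3*(5)^5 = 9375
  4*(5)^4 = 2500
  9*(5)^3 = 1125
  -2*(5)^2 = -50
  0*(5)^1 = 0
  constant: 2
Sum: 9375 + 2500 + 1125 - 50 + 0 + 2 = 12952


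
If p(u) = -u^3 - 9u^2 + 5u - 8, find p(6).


Using direct substitution:
  -1 * (6)^3 = -216
  -9 * (6)^2 = -324
  5 * (6)^1 = 30
  constant: -8
Sum = -216 - 324 + 30 - 8 = -518


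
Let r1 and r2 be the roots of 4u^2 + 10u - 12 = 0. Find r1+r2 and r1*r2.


For au^2+bu+c=0: sum = -b/a, product = c/a.
a=4, b=10, c=-12
Sum = -(10)/4 = -5/2
Product = (-12)/4 = -3


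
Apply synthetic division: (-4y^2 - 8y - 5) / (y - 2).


Synthetic division with c = 2. Coefficients: -4, -8, -5
Bring down -4.
  -4 * 2 = -8; -8 - 8 = -16
  -16 * 2 = -32; -32 - 5 = -37
Quotient: -4y - 16, Remainder: -37


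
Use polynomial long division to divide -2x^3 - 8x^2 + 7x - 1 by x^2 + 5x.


(-2x^3 - 8x^2 + 7x - 1) / (x^2 + 5x)
Step 1: -2x * (x^2 + 5x) = -2x^3 - 10x^2; subtract.
Step 2: 2 * (x^2 + 5x) = 2x^2 + 10x; subtract.
Quotient: -2x + 2, Remainder: -3x - 1


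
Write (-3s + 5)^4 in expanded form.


Expand (-3s + 5)^4 by repeated multiplication:
  (-3s + 5)^2 = 9s^2 - 30s + 25
  (-3s + 5)^3 = -27s^3 + 135s^2 - 225s + 125
= 81s^4 - 540s^3 + 1350s^2 - 1500s + 625


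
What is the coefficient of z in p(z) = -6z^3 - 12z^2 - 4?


Read off the coefficient of z: 0


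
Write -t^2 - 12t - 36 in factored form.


Roots satisfy r1 + r2 = -b/a = -12 and r1*r2 = c/a = 36.
So r1 = -6, r2 = -6.
-t^2 - 12t - 36 = -(t - r1)(t - r2) = -(t + 6)(t + 6)


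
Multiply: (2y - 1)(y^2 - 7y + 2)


Distribute each term of the first polynomial:
  (2y)(y^2 - 7y + 2) = 2y^3 - 14y^2 + 4y
  (-1)(y^2 - 7y + 2) = -y^2 + 7y - 2
Sum: 2y^3 - 15y^2 + 11y - 2


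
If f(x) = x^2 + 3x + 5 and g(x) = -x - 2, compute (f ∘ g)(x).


Substitute g(x) into f:
f(g(x)) = 1*(-x - 2)^2 + 3*(-x - 2) + 5
(-x - 2)^2 = x^2 + 4x + 4
Expand and combine: x^2 + x + 3


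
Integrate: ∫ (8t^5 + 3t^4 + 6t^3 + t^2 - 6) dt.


Reverse power rule on each term:
  ∫ 8t^5 dt = (4/3)t^6
  ∫ 3t^4 dt = (3/5)t^5
  ∫ 6t^3 dt = (3/2)t^4
  ∫ t^2 dt = (1/3)t^3
  ∫ -6 dt = -6t
F(t) = (4/3)t^6 + (3/5)t^5 + (3/2)t^4 + (1/3)t^3 - 6t + C


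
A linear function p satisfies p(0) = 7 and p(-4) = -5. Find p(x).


p(x) = mx + b. Using p(0)=7, p(-4)=-5:
m = (7 + 5)/(0 + 4) = 12/4 = 3
b = 7 - m*(0) = 7 = 7
p(x) = 3x + 7


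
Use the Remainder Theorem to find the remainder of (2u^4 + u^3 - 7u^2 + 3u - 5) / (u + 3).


By the Remainder Theorem, the remainder equals p(-3):
  2*(-3)^4 = 162
  1*(-3)^3 = -27
  -7*(-3)^2 = -63
  3*(-3)^1 = -9
  constant: -5
Sum: 162 - 27 - 63 - 9 - 5 = 58


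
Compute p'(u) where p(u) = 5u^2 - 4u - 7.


Apply the power rule term by term:
  d/du(5u^2) = 10u
  d/du(-4u) = -4
  d/du(-7) = 0
p'(u) = 10u - 4


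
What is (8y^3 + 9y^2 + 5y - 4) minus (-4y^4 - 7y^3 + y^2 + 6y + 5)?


Distribute the minus sign:
  (8y^3 + 9y^2 + 5y - 4)
- (-4y^4 - 7y^3 + y^2 + 6y + 5)
Negate second polynomial: 4y^4 + 7y^3 - y^2 - 6y - 5
Add: 4y^4 + 15y^3 + 8y^2 - y - 9


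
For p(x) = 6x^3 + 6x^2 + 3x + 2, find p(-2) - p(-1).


p(-2) = -28
p(-1) = -1
p(-2) - p(-1) = -28 + 1 = -27


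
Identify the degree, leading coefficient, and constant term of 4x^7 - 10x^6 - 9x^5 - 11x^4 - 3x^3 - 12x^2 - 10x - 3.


Highest power of x is 7, with coefficient 4. Constant term is -3.
Degree = 7, leading coefficient = 4, constant term = -3


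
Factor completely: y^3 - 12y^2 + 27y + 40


Try integer roots (divisors of 40). y=8: p(8)=0.
Divide out (y - 8): quotient is y^2 - 4y - 5.
Factor the quadratic: (y + 1)(y - 5)
Result: (y - 8)(y + 1)(y - 5)


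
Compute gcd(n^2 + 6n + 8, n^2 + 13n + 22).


Factor each:
  n^2 + 6n + 8 = (n + 2)(n + 4)
  n^2 + 13n + 22 = (n + 2)(n + 11)
Common monic factor: n + 2


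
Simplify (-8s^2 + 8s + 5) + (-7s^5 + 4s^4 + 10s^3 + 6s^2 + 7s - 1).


Align terms by degree and add:
  -8s^2 + 8s + 5
  -7s^5 + 4s^4 + 10s^3 + 6s^2 + 7s - 1
= -7s^5 + 4s^4 + 10s^3 - 2s^2 + 15s + 4


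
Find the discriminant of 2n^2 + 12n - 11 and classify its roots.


D = b^2 - 4ac = (12)^2 - 4(2)(-11) = 144 + 88 = 232
Since D > 0: two distinct irrational roots


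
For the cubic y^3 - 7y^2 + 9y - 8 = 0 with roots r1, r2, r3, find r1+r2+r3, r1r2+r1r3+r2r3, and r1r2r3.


Monic cubic y^3+by^2+cy+d=0: sum=-b, pairwise sum=c, product=-d.
b=-7, c=9, d=-8
r1+r2+r3 = 7
r1r2+r1r3+r2r3 = 9
r1r2r3 = 8


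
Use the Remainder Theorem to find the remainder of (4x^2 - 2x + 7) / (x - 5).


By the Remainder Theorem, the remainder equals p(5):
  4*(5)^2 = 100
  -2*(5)^1 = -10
  constant: 7
Sum: 100 - 10 + 7 = 97


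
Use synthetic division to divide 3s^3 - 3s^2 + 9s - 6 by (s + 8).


Synthetic division with c = -8. Coefficients: 3, -3, 9, -6
Bring down 3.
  3 * -8 = -24; -24 - 3 = -27
  -27 * -8 = 216; 216 + 9 = 225
  225 * -8 = -1800; -1800 - 6 = -1806
Quotient: 3s^2 - 27s + 225, Remainder: -1806


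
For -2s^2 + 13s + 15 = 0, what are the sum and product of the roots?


For as^2+bs+c=0: sum = -b/a, product = c/a.
a=-2, b=13, c=15
Sum = -(13)/-2 = 13/2
Product = (15)/-2 = -15/2


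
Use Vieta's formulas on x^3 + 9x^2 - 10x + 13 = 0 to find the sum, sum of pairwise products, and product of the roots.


Monic cubic x^3+bx^2+cx+d=0: sum=-b, pairwise sum=c, product=-d.
b=9, c=-10, d=13
r1+r2+r3 = -9
r1r2+r1r3+r2r3 = -10
r1r2r3 = -13


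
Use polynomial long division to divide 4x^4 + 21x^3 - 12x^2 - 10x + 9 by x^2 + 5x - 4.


(4x^4 + 21x^3 - 12x^2 - 10x + 9) / (x^2 + 5x - 4)
Step 1: 4x^2 * (x^2 + 5x - 4) = 4x^4 + 20x^3 - 16x^2; subtract.
Step 2: x * (x^2 + 5x - 4) = x^3 + 5x^2 - 4x; subtract.
Step 3: -1 * (x^2 + 5x - 4) = -x^2 - 5x + 4; subtract.
Quotient: 4x^2 + x - 1, Remainder: -x + 5


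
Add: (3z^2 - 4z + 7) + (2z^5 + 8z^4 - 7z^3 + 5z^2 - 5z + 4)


Align terms by degree and add:
  3z^2 - 4z + 7
+ 2z^5 + 8z^4 - 7z^3 + 5z^2 - 5z + 4
= 2z^5 + 8z^4 - 7z^3 + 8z^2 - 9z + 11


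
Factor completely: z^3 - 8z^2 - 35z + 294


Try integer roots (divisors of 294). z=7: p(7)=0.
Divide out (z - 7): quotient is z^2 - z - 42.
Factor the quadratic: (z + 6)(z - 7)
Result: (z - 7)(z + 6)(z - 7)


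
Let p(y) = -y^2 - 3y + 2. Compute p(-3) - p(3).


p(-3) = 2
p(3) = -16
p(-3) - p(3) = 2 + 16 = 18


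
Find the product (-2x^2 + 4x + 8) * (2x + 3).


Distribute each term of the first polynomial:
  (-2x^2)(2x + 3) = -4x^3 - 6x^2
  (4x)(2x + 3) = 8x^2 + 12x
  (8)(2x + 3) = 16x + 24
Sum: -4x^3 + 2x^2 + 28x + 24


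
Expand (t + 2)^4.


Expand (t + 2)^4 by repeated multiplication:
  (t + 2)^2 = t^2 + 4t + 4
  (t + 2)^3 = t^3 + 6t^2 + 12t + 8
= t^4 + 8t^3 + 24t^2 + 32t + 16


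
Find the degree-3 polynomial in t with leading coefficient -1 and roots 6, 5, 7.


p(t) = -(t - 6)(t - 5)(t - 7)
Expand: -t^3 + 18t^2 - 107t + 210


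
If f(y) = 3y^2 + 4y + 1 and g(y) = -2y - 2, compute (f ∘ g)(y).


Substitute g(y) into f:
f(g(y)) = 3*(-2y - 2)^2 + 4*(-2y - 2) + 1
(-2y - 2)^2 = 4y^2 + 8y + 4
Expand and combine: 12y^2 + 16y + 5


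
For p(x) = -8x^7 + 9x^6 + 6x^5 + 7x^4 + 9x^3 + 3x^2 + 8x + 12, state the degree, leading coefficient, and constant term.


Highest power of x is 7, with coefficient -8. Constant term is 12.
Degree = 7, leading coefficient = -8, constant term = 12


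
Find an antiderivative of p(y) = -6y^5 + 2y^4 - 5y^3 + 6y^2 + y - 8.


Reverse power rule on each term:
  ∫ -6y^5 dy = -y^6
  ∫ 2y^4 dy = (2/5)y^5
  ∫ -5y^3 dy = -(5/4)y^4
  ∫ 6y^2 dy = 2y^3
  ∫ y dy = (1/2)y^2
  ∫ -8 dy = -8y
F(y) = -y^6 + (2/5)y^5 - (5/4)y^4 + 2y^3 + (1/2)y^2 - 8y + C


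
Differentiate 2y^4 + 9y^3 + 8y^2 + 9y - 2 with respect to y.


Apply the power rule term by term:
  d/dy(2y^4) = 8y^3
  d/dy(9y^3) = 27y^2
  d/dy(8y^2) = 16y
  d/dy(9y) = 9
  d/dy(-2) = 0
p'(y) = 8y^3 + 27y^2 + 16y + 9


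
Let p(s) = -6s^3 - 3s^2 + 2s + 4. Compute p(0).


Using direct substitution:
  -6 * (0)^3 = 0
  -3 * (0)^2 = 0
  2 * (0)^1 = 0
  constant: 4
Sum = 0 + 0 + 0 + 4 = 4


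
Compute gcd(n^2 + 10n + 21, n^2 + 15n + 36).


Factor each:
  n^2 + 10n + 21 = (n + 3)(n + 7)
  n^2 + 15n + 36 = (n + 3)(n + 12)
Common monic factor: n + 3


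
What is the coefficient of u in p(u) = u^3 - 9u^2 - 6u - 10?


Read off the coefficient of u: -6


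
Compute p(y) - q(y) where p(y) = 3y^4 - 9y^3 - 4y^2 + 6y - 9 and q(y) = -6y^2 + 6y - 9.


Distribute the minus sign:
  (3y^4 - 9y^3 - 4y^2 + 6y - 9)
- (-6y^2 + 6y - 9)
Negate second polynomial: 6y^2 - 6y + 9
Add: 3y^4 - 9y^3 + 2y^2


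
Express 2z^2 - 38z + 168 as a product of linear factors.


Roots satisfy r1 + r2 = -b/a = 19 and r1*r2 = c/a = 84.
So r1 = 7, r2 = 12.
2z^2 - 38z + 168 = 2(z - r1)(z - r2) = 2(z - 7)(z - 12)


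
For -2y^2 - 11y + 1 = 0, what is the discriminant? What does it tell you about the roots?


D = b^2 - 4ac = (-11)^2 - 4(-2)(1) = 121 + 8 = 129
Since D > 0: two distinct irrational roots


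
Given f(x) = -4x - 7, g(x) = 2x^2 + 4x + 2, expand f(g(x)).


Substitute g(x) into f:
f(g(x)) = -4*(2x^2 + 4x + 2) + (-7)
Expand and combine: -8x^2 - 16x - 15


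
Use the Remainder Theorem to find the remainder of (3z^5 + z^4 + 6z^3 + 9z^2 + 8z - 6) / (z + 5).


By the Remainder Theorem, the remainder equals p(-5):
  3*(-5)^5 = -9375
  1*(-5)^4 = 625
  6*(-5)^3 = -750
  9*(-5)^2 = 225
  8*(-5)^1 = -40
  constant: -6
Sum: -9375 + 625 - 750 + 225 - 40 - 6 = -9321


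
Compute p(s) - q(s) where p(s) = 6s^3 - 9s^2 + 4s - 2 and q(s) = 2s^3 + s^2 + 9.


Distribute the minus sign:
  (6s^3 - 9s^2 + 4s - 2)
- (2s^3 + s^2 + 9)
Negate second polynomial: -2s^3 - s^2 - 9
Add: 4s^3 - 10s^2 + 4s - 11


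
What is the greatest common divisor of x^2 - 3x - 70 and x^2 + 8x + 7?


Factor each:
  x^2 - 3x - 70 = (x + 7)(x - 10)
  x^2 + 8x + 7 = (x + 7)(x + 1)
Common monic factor: x + 7


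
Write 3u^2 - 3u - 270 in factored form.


Roots satisfy r1 + r2 = -b/a = 1 and r1*r2 = c/a = -90.
So r1 = -9, r2 = 10.
3u^2 - 3u - 270 = 3(u - r1)(u - r2) = 3(u + 9)(u - 10)


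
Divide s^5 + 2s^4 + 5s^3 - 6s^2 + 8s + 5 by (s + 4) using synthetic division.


Synthetic division with c = -4. Coefficients: 1, 2, 5, -6, 8, 5
Bring down 1.
  1 * -4 = -4; -4 + 2 = -2
  -2 * -4 = 8; 8 + 5 = 13
  13 * -4 = -52; -52 - 6 = -58
  -58 * -4 = 232; 232 + 8 = 240
  240 * -4 = -960; -960 + 5 = -955
Quotient: s^4 - 2s^3 + 13s^2 - 58s + 240, Remainder: -955


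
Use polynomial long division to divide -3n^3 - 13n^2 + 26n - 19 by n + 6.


(-3n^3 - 13n^2 + 26n - 19) / (n + 6)
Step 1: -3n^2 * (n + 6) = -3n^3 - 18n^2; subtract.
Step 2: 5n * (n + 6) = 5n^2 + 30n; subtract.
Step 3: -4 * (n + 6) = -4n - 24; subtract.
Quotient: -3n^2 + 5n - 4, Remainder: 5


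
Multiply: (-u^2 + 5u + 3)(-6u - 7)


Distribute each term of the first polynomial:
  (-u^2)(-6u - 7) = 6u^3 + 7u^2
  (5u)(-6u - 7) = -30u^2 - 35u
  (3)(-6u - 7) = -18u - 21
Sum: 6u^3 - 23u^2 - 53u - 21


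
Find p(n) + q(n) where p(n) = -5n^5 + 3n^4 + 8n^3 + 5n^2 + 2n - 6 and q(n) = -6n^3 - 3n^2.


Align terms by degree and add:
  -5n^5 + 3n^4 + 8n^3 + 5n^2 + 2n - 6
  -6n^3 - 3n^2
= -5n^5 + 3n^4 + 2n^3 + 2n^2 + 2n - 6


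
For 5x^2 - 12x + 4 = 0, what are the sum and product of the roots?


For ax^2+bx+c=0: sum = -b/a, product = c/a.
a=5, b=-12, c=4
Sum = -(-12)/5 = 12/5
Product = (4)/5 = 4/5


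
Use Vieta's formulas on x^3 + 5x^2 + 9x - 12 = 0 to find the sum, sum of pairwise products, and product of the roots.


Monic cubic x^3+bx^2+cx+d=0: sum=-b, pairwise sum=c, product=-d.
b=5, c=9, d=-12
r1+r2+r3 = -5
r1r2+r1r3+r2r3 = 9
r1r2r3 = 12


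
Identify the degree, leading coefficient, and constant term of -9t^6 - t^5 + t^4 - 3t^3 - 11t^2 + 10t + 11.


Highest power of t is 6, with coefficient -9. Constant term is 11.
Degree = 6, leading coefficient = -9, constant term = 11


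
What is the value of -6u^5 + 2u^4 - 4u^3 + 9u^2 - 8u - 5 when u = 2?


Using direct substitution:
  -6 * (2)^5 = -192
  2 * (2)^4 = 32
  -4 * (2)^3 = -32
  9 * (2)^2 = 36
  -8 * (2)^1 = -16
  constant: -5
Sum = -192 + 32 - 32 + 36 - 16 - 5 = -177


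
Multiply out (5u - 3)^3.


Expand (5u - 3)^3 by repeated multiplication:
  (5u - 3)^2 = 25u^2 - 30u + 9
= 125u^3 - 225u^2 + 135u - 27


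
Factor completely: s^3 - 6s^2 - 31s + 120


Try integer roots (divisors of 120). s=8: p(8)=0.
Divide out (s - 8): quotient is s^2 + 2s - 15.
Factor the quadratic: (s + 5)(s - 3)
Result: (s - 8)(s + 5)(s - 3)


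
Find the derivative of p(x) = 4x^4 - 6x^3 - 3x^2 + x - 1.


Apply the power rule term by term:
  d/dx(4x^4) = 16x^3
  d/dx(-6x^3) = -18x^2
  d/dx(-3x^2) = -6x
  d/dx(x) = 1
  d/dx(-1) = 0
p'(x) = 16x^3 - 18x^2 - 6x + 1


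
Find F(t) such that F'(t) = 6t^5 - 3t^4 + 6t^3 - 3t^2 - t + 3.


Reverse power rule on each term:
  ∫ 6t^5 dt = t^6
  ∫ -3t^4 dt = -(3/5)t^5
  ∫ 6t^3 dt = (3/2)t^4
  ∫ -3t^2 dt = -t^3
  ∫ -t dt = -(1/2)t^2
  ∫ 3 dt = 3t
F(t) = t^6 - (3/5)t^5 + (3/2)t^4 - t^3 - (1/2)t^2 + 3t + C


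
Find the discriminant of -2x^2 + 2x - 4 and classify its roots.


D = b^2 - 4ac = (2)^2 - 4(-2)(-4) = 4 - 32 = -28
Since D < 0: two complex conjugate roots (no real roots)


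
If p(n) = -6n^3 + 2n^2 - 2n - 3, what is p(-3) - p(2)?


p(-3) = 183
p(2) = -47
p(-3) - p(2) = 183 + 47 = 230


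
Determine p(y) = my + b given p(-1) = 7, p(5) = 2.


p(y) = my + b. Using p(-1)=7, p(5)=2:
m = (7 - 2)/(-1 - 5) = 5/-6 = -5/6
b = 7 - m*(-1) = 7 - 5/6 = 37/6
p(y) = -(5/6)y + (37/6)


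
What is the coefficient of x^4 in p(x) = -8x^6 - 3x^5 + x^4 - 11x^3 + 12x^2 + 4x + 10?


Read off the coefficient of x^4: 1


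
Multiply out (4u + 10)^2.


Expand (4u + 10)^2 by repeated multiplication:
= 16u^2 + 80u + 100


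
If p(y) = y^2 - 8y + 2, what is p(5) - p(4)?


p(5) = -13
p(4) = -14
p(5) - p(4) = -13 + 14 = 1


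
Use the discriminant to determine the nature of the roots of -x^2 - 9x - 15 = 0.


D = b^2 - 4ac = (-9)^2 - 4(-1)(-15) = 81 - 60 = 21
Since D > 0: two distinct irrational roots


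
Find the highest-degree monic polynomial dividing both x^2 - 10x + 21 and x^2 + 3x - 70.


Factor each:
  x^2 - 10x + 21 = (x - 7)(x - 3)
  x^2 + 3x - 70 = (x - 7)(x + 10)
Common monic factor: x - 7


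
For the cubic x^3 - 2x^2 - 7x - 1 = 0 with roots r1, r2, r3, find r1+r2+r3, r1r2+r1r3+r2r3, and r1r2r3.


Monic cubic x^3+bx^2+cx+d=0: sum=-b, pairwise sum=c, product=-d.
b=-2, c=-7, d=-1
r1+r2+r3 = 2
r1r2+r1r3+r2r3 = -7
r1r2r3 = 1


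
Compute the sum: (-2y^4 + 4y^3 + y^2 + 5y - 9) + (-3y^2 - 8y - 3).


Align terms by degree and add:
  -2y^4 + 4y^3 + y^2 + 5y - 9
  -3y^2 - 8y - 3
= -2y^4 + 4y^3 - 2y^2 - 3y - 12


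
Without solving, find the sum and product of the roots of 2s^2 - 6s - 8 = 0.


For as^2+bs+c=0: sum = -b/a, product = c/a.
a=2, b=-6, c=-8
Sum = -(-6)/2 = 3
Product = (-8)/2 = -4


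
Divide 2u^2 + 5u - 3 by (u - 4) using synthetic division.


Synthetic division with c = 4. Coefficients: 2, 5, -3
Bring down 2.
  2 * 4 = 8; 8 + 5 = 13
  13 * 4 = 52; 52 - 3 = 49
Quotient: 2u + 13, Remainder: 49


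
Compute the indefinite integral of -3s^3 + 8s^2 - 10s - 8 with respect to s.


Reverse power rule on each term:
  ∫ -3s^3 ds = -(3/4)s^4
  ∫ 8s^2 ds = (8/3)s^3
  ∫ -10s ds = -5s^2
  ∫ -8 ds = -8s
F(s) = -(3/4)s^4 + (8/3)s^3 - 5s^2 - 8s + C


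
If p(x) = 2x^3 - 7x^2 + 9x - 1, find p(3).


Using direct substitution:
  2 * (3)^3 = 54
  -7 * (3)^2 = -63
  9 * (3)^1 = 27
  constant: -1
Sum = 54 - 63 + 27 - 1 = 17


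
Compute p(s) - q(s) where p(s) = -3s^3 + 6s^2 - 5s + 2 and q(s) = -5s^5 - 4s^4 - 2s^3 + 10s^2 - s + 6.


Distribute the minus sign:
  (-3s^3 + 6s^2 - 5s + 2)
- (-5s^5 - 4s^4 - 2s^3 + 10s^2 - s + 6)
Negate second polynomial: 5s^5 + 4s^4 + 2s^3 - 10s^2 + s - 6
Add: 5s^5 + 4s^4 - s^3 - 4s^2 - 4s - 4


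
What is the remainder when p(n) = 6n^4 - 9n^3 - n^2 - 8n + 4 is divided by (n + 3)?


By the Remainder Theorem, the remainder equals p(-3):
  6*(-3)^4 = 486
  -9*(-3)^3 = 243
  -1*(-3)^2 = -9
  -8*(-3)^1 = 24
  constant: 4
Sum: 486 + 243 - 9 + 24 + 4 = 748


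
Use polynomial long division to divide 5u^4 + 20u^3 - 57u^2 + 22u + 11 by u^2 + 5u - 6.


(5u^4 + 20u^3 - 57u^2 + 22u + 11) / (u^2 + 5u - 6)
Step 1: 5u^2 * (u^2 + 5u - 6) = 5u^4 + 25u^3 - 30u^2; subtract.
Step 2: -5u * (u^2 + 5u - 6) = -5u^3 - 25u^2 + 30u; subtract.
Step 3: -2 * (u^2 + 5u - 6) = -2u^2 - 10u + 12; subtract.
Quotient: 5u^2 - 5u - 2, Remainder: 2u - 1


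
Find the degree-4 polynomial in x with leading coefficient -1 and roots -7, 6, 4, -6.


p(x) = -(x + 7)(x - 6)(x - 4)(x + 6)
Expand: -x^4 - 3x^3 + 64x^2 + 108x - 1008


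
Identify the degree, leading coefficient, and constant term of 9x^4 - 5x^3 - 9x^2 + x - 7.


Highest power of x is 4, with coefficient 9. Constant term is -7.
Degree = 4, leading coefficient = 9, constant term = -7


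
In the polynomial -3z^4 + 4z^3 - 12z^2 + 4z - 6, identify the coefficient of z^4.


Read off the coefficient of z^4: -3


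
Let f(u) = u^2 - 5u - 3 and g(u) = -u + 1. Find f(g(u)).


Substitute g(u) into f:
f(g(u)) = 1*(-u + 1)^2 + (-5)*(-u + 1) + (-3)
(-u + 1)^2 = u^2 - 2u + 1
Expand and combine: u^2 + 3u - 7


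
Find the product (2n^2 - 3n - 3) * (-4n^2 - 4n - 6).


Distribute each term of the first polynomial:
  (2n^2)(-4n^2 - 4n - 6) = -8n^4 - 8n^3 - 12n^2
  (-3n)(-4n^2 - 4n - 6) = 12n^3 + 12n^2 + 18n
  (-3)(-4n^2 - 4n - 6) = 12n^2 + 12n + 18
Sum: -8n^4 + 4n^3 + 12n^2 + 30n + 18


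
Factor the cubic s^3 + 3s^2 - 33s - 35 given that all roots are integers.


Try integer roots (divisors of -35). s=5: p(5)=0.
Divide out (s - 5): quotient is s^2 + 8s + 7.
Factor the quadratic: (s + 7)(s + 1)
Result: (s - 5)(s + 7)(s + 1)


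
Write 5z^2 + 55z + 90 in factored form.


Roots satisfy r1 + r2 = -b/a = -11 and r1*r2 = c/a = 18.
So r1 = -2, r2 = -9.
5z^2 + 55z + 90 = 5(z - r1)(z - r2) = 5(z + 2)(z + 9)


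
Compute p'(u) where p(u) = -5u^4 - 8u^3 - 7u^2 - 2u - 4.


Apply the power rule term by term:
  d/du(-5u^4) = -20u^3
  d/du(-8u^3) = -24u^2
  d/du(-7u^2) = -14u
  d/du(-2u) = -2
  d/du(-4) = 0
p'(u) = -20u^3 - 24u^2 - 14u - 2


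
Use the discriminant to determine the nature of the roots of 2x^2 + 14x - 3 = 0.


D = b^2 - 4ac = (14)^2 - 4(2)(-3) = 196 + 24 = 220
Since D > 0: two distinct irrational roots


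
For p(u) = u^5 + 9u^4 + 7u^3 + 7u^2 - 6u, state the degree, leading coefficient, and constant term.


Highest power of u is 5, with coefficient 1. Constant term is 0.
Degree = 5, leading coefficient = 1, constant term = 0


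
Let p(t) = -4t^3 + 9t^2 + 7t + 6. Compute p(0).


Using direct substitution:
  -4 * (0)^3 = 0
  9 * (0)^2 = 0
  7 * (0)^1 = 0
  constant: 6
Sum = 0 + 0 + 0 + 6 = 6


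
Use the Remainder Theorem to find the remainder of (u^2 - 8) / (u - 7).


By the Remainder Theorem, the remainder equals p(7):
  1*(7)^2 = 49
  0*(7)^1 = 0
  constant: -8
Sum: 49 + 0 - 8 = 41


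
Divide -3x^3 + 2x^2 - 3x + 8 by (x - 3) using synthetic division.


Synthetic division with c = 3. Coefficients: -3, 2, -3, 8
Bring down -3.
  -3 * 3 = -9; -9 + 2 = -7
  -7 * 3 = -21; -21 - 3 = -24
  -24 * 3 = -72; -72 + 8 = -64
Quotient: -3x^2 - 7x - 24, Remainder: -64


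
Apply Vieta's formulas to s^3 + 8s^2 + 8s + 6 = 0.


Monic cubic s^3+bs^2+cs+d=0: sum=-b, pairwise sum=c, product=-d.
b=8, c=8, d=6
r1+r2+r3 = -8
r1r2+r1r3+r2r3 = 8
r1r2r3 = -6


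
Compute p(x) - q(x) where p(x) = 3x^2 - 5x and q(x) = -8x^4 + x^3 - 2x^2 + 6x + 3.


Distribute the minus sign:
  (3x^2 - 5x)
- (-8x^4 + x^3 - 2x^2 + 6x + 3)
Negate second polynomial: 8x^4 - x^3 + 2x^2 - 6x - 3
Add: 8x^4 - x^3 + 5x^2 - 11x - 3


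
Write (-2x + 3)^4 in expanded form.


Expand (-2x + 3)^4 by repeated multiplication:
  (-2x + 3)^2 = 4x^2 - 12x + 9
  (-2x + 3)^3 = -8x^3 + 36x^2 - 54x + 27
= 16x^4 - 96x^3 + 216x^2 - 216x + 81


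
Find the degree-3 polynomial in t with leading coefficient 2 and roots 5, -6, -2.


p(t) = 2(t - 5)(t + 6)(t + 2)
Expand: 2t^3 + 6t^2 - 56t - 120


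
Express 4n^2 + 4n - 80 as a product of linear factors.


Roots satisfy r1 + r2 = -b/a = -1 and r1*r2 = c/a = -20.
So r1 = -5, r2 = 4.
4n^2 + 4n - 80 = 4(n - r1)(n - r2) = 4(n + 5)(n - 4)


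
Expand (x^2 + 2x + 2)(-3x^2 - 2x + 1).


Distribute each term of the first polynomial:
  (x^2)(-3x^2 - 2x + 1) = -3x^4 - 2x^3 + x^2
  (2x)(-3x^2 - 2x + 1) = -6x^3 - 4x^2 + 2x
  (2)(-3x^2 - 2x + 1) = -6x^2 - 4x + 2
Sum: -3x^4 - 8x^3 - 9x^2 - 2x + 2


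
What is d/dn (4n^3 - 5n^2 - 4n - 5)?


Apply the power rule term by term:
  d/dn(4n^3) = 12n^2
  d/dn(-5n^2) = -10n
  d/dn(-4n) = -4
  d/dn(-5) = 0
p'(n) = 12n^2 - 10n - 4


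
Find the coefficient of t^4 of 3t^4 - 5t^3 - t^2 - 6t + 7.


Read off the coefficient of t^4: 3


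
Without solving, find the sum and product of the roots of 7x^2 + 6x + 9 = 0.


For ax^2+bx+c=0: sum = -b/a, product = c/a.
a=7, b=6, c=9
Sum = -(6)/7 = -6/7
Product = (9)/7 = 9/7


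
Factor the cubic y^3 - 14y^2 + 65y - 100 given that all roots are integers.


Try integer roots (divisors of -100). y=5: p(5)=0.
Divide out (y - 5): quotient is y^2 - 9y + 20.
Factor the quadratic: (y - 5)(y - 4)
Result: (y - 5)(y - 5)(y - 4)


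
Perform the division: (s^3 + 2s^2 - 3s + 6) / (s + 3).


(s^3 + 2s^2 - 3s + 6) / (s + 3)
Step 1: s^2 * (s + 3) = s^3 + 3s^2; subtract.
Step 2: -s * (s + 3) = -s^2 - 3s; subtract.
Step 3: 0 * (s + 3) = 0; subtract.
Quotient: s^2 - s, Remainder: 6


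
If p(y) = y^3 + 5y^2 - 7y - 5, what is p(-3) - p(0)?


p(-3) = 34
p(0) = -5
p(-3) - p(0) = 34 + 5 = 39


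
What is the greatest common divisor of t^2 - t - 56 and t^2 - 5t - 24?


Factor each:
  t^2 - t - 56 = (t - 8)(t + 7)
  t^2 - 5t - 24 = (t - 8)(t + 3)
Common monic factor: t - 8


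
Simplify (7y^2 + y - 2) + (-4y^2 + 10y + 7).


Align terms by degree and add:
  7y^2 + y - 2
  -4y^2 + 10y + 7
= 3y^2 + 11y + 5


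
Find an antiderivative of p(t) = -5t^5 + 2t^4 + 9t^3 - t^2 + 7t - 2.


Reverse power rule on each term:
  ∫ -5t^5 dt = -(5/6)t^6
  ∫ 2t^4 dt = (2/5)t^5
  ∫ 9t^3 dt = (9/4)t^4
  ∫ -t^2 dt = -(1/3)t^3
  ∫ 7t dt = (7/2)t^2
  ∫ -2 dt = -2t
F(t) = -(5/6)t^6 + (2/5)t^5 + (9/4)t^4 - (1/3)t^3 + (7/2)t^2 - 2t + C


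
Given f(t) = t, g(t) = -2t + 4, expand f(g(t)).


Substitute g(t) into f:
f(g(t)) = 1*(-2t + 4)
Expand and combine: -2t + 4


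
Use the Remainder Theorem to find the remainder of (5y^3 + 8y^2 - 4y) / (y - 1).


By the Remainder Theorem, the remainder equals p(1):
  5*(1)^3 = 5
  8*(1)^2 = 8
  -4*(1)^1 = -4
  constant: 0
Sum: 5 + 8 - 4 + 0 = 9


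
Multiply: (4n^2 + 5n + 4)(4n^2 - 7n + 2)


Distribute each term of the first polynomial:
  (4n^2)(4n^2 - 7n + 2) = 16n^4 - 28n^3 + 8n^2
  (5n)(4n^2 - 7n + 2) = 20n^3 - 35n^2 + 10n
  (4)(4n^2 - 7n + 2) = 16n^2 - 28n + 8
Sum: 16n^4 - 8n^3 - 11n^2 - 18n + 8


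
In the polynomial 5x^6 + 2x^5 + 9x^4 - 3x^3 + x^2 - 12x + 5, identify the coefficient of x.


Read off the coefficient of x: -12


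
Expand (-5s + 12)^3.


Expand (-5s + 12)^3 by repeated multiplication:
  (-5s + 12)^2 = 25s^2 - 120s + 144
= -125s^3 + 900s^2 - 2160s + 1728


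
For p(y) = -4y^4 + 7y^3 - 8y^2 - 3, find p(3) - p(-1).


p(3) = -210
p(-1) = -22
p(3) - p(-1) = -210 + 22 = -188


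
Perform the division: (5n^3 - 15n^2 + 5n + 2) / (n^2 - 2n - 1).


(5n^3 - 15n^2 + 5n + 2) / (n^2 - 2n - 1)
Step 1: 5n * (n^2 - 2n - 1) = 5n^3 - 10n^2 - 5n; subtract.
Step 2: -5 * (n^2 - 2n - 1) = -5n^2 + 10n + 5; subtract.
Quotient: 5n - 5, Remainder: -3


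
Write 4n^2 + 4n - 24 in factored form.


Roots satisfy r1 + r2 = -b/a = -1 and r1*r2 = c/a = -6.
So r1 = 2, r2 = -3.
4n^2 + 4n - 24 = 4(n - r1)(n - r2) = 4(n - 2)(n + 3)


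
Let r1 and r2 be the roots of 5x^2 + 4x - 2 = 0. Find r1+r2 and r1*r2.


For ax^2+bx+c=0: sum = -b/a, product = c/a.
a=5, b=4, c=-2
Sum = -(4)/5 = -4/5
Product = (-2)/5 = -2/5


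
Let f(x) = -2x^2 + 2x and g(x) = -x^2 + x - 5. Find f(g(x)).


Substitute g(x) into f:
f(g(x)) = -2*(-x^2 + x - 5)^2 + 2*(-x^2 + x - 5)
(-x^2 + x - 5)^2 = x^4 - 2x^3 + 11x^2 - 10x + 25
Expand and combine: -2x^4 + 4x^3 - 24x^2 + 22x - 60


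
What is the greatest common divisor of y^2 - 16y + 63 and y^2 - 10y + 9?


Factor each:
  y^2 - 16y + 63 = (y - 9)(y - 7)
  y^2 - 10y + 9 = (y - 9)(y - 1)
Common monic factor: y - 9


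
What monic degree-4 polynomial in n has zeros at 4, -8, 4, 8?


p(n) = (n - 4)(n + 8)(n - 4)(n - 8)
Expand: n^4 - 8n^3 - 48n^2 + 512n - 1024


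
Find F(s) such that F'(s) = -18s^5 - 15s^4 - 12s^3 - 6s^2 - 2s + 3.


Reverse power rule on each term:
  ∫ -18s^5 ds = -3s^6
  ∫ -15s^4 ds = -3s^5
  ∫ -12s^3 ds = -3s^4
  ∫ -6s^2 ds = -2s^3
  ∫ -2s ds = -s^2
  ∫ 3 ds = 3s
F(s) = -3s^6 - 3s^5 - 3s^4 - 2s^3 - s^2 + 3s + C


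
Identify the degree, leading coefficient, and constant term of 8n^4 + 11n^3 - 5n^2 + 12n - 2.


Highest power of n is 4, with coefficient 8. Constant term is -2.
Degree = 4, leading coefficient = 8, constant term = -2


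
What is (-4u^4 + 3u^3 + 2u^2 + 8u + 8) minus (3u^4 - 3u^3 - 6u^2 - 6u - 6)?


Distribute the minus sign:
  (-4u^4 + 3u^3 + 2u^2 + 8u + 8)
- (3u^4 - 3u^3 - 6u^2 - 6u - 6)
Negate second polynomial: -3u^4 + 3u^3 + 6u^2 + 6u + 6
Add: -7u^4 + 6u^3 + 8u^2 + 14u + 14


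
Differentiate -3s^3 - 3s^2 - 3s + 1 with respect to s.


Apply the power rule term by term:
  d/ds(-3s^3) = -9s^2
  d/ds(-3s^2) = -6s
  d/ds(-3s) = -3
  d/ds(1) = 0
p'(s) = -9s^2 - 6s - 3


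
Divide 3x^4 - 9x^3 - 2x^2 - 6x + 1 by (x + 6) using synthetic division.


Synthetic division with c = -6. Coefficients: 3, -9, -2, -6, 1
Bring down 3.
  3 * -6 = -18; -18 - 9 = -27
  -27 * -6 = 162; 162 - 2 = 160
  160 * -6 = -960; -960 - 6 = -966
  -966 * -6 = 5796; 5796 + 1 = 5797
Quotient: 3x^3 - 27x^2 + 160x - 966, Remainder: 5797


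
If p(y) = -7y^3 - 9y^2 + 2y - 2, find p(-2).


Using direct substitution:
  -7 * (-2)^3 = 56
  -9 * (-2)^2 = -36
  2 * (-2)^1 = -4
  constant: -2
Sum = 56 - 36 - 4 - 2 = 14


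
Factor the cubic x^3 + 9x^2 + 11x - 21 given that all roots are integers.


Try integer roots (divisors of -21). x=1: p(1)=0.
Divide out (x - 1): quotient is x^2 + 10x + 21.
Factor the quadratic: (x + 7)(x + 3)
Result: (x - 1)(x + 7)(x + 3)


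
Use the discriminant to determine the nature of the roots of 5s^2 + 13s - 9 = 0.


D = b^2 - 4ac = (13)^2 - 4(5)(-9) = 169 + 180 = 349
Since D > 0: two distinct irrational roots


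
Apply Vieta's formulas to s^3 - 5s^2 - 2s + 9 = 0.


Monic cubic s^3+bs^2+cs+d=0: sum=-b, pairwise sum=c, product=-d.
b=-5, c=-2, d=9
r1+r2+r3 = 5
r1r2+r1r3+r2r3 = -2
r1r2r3 = -9


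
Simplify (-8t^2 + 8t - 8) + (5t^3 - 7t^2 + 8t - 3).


Align terms by degree and add:
  -8t^2 + 8t - 8
+ 5t^3 - 7t^2 + 8t - 3
= 5t^3 - 15t^2 + 16t - 11


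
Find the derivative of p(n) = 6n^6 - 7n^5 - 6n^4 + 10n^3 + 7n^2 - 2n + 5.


Apply the power rule term by term:
  d/dn(6n^6) = 36n^5
  d/dn(-7n^5) = -35n^4
  d/dn(-6n^4) = -24n^3
  d/dn(10n^3) = 30n^2
  d/dn(7n^2) = 14n
  d/dn(-2n) = -2
  d/dn(5) = 0
p'(n) = 36n^5 - 35n^4 - 24n^3 + 30n^2 + 14n - 2


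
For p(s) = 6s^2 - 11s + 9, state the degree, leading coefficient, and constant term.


Highest power of s is 2, with coefficient 6. Constant term is 9.
Degree = 2, leading coefficient = 6, constant term = 9


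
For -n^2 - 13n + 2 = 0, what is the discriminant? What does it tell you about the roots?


D = b^2 - 4ac = (-13)^2 - 4(-1)(2) = 169 + 8 = 177
Since D > 0: two distinct irrational roots


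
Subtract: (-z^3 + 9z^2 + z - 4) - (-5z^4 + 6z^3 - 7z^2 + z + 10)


Distribute the minus sign:
  (-z^3 + 9z^2 + z - 4)
- (-5z^4 + 6z^3 - 7z^2 + z + 10)
Negate second polynomial: 5z^4 - 6z^3 + 7z^2 - z - 10
Add: 5z^4 - 7z^3 + 16z^2 - 14


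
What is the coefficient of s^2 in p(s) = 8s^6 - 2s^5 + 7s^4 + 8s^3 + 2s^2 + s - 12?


Read off the coefficient of s^2: 2


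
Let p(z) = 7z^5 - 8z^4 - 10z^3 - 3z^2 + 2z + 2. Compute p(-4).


Using direct substitution:
  7 * (-4)^5 = -7168
  -8 * (-4)^4 = -2048
  -10 * (-4)^3 = 640
  -3 * (-4)^2 = -48
  2 * (-4)^1 = -8
  constant: 2
Sum = -7168 - 2048 + 640 - 48 - 8 + 2 = -8630


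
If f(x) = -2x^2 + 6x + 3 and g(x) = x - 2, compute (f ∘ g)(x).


Substitute g(x) into f:
f(g(x)) = -2*(x - 2)^2 + 6*(x - 2) + 3
(x - 2)^2 = x^2 - 4x + 4
Expand and combine: -2x^2 + 14x - 17


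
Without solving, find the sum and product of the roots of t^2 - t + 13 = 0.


For at^2+bt+c=0: sum = -b/a, product = c/a.
a=1, b=-1, c=13
Sum = -(-1)/1 = 1
Product = (13)/1 = 13


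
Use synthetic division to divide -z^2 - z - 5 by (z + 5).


Synthetic division with c = -5. Coefficients: -1, -1, -5
Bring down -1.
  -1 * -5 = 5; 5 - 1 = 4
  4 * -5 = -20; -20 - 5 = -25
Quotient: -z + 4, Remainder: -25


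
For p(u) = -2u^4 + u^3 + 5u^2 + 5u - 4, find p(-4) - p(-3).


p(-4) = -520
p(-3) = -163
p(-4) - p(-3) = -520 + 163 = -357


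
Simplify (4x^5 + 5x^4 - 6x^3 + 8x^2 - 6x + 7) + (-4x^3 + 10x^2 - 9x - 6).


Align terms by degree and add:
  4x^5 + 5x^4 - 6x^3 + 8x^2 - 6x + 7
  -4x^3 + 10x^2 - 9x - 6
= 4x^5 + 5x^4 - 10x^3 + 18x^2 - 15x + 1


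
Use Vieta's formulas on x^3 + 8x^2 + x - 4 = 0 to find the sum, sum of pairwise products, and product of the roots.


Monic cubic x^3+bx^2+cx+d=0: sum=-b, pairwise sum=c, product=-d.
b=8, c=1, d=-4
r1+r2+r3 = -8
r1r2+r1r3+r2r3 = 1
r1r2r3 = 4


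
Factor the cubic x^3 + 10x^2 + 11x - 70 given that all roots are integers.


Try integer roots (divisors of -70). x=-5: p(-5)=0.
Divide out (x + 5): quotient is x^2 + 5x - 14.
Factor the quadratic: (x + 7)(x - 2)
Result: (x + 5)(x + 7)(x - 2)


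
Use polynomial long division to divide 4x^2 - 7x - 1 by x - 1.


(4x^2 - 7x - 1) / (x - 1)
Step 1: 4x * (x - 1) = 4x^2 - 4x; subtract.
Step 2: -3 * (x - 1) = -3x + 3; subtract.
Quotient: 4x - 3, Remainder: -4


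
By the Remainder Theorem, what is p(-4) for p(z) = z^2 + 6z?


By the Remainder Theorem, the remainder equals p(-4):
  1*(-4)^2 = 16
  6*(-4)^1 = -24
  constant: 0
Sum: 16 - 24 + 0 = -8


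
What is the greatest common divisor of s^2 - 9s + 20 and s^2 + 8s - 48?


Factor each:
  s^2 - 9s + 20 = (s - 4)(s - 5)
  s^2 + 8s - 48 = (s - 4)(s + 12)
Common monic factor: s - 4


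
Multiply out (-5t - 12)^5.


Expand (-5t - 12)^5 by repeated multiplication:
  (-5t - 12)^2 = 25t^2 + 120t + 144
  (-5t - 12)^3 = -125t^3 - 900t^2 - 2160t - 1728
  (-5t - 12)^4 = 625t^4 + 6000t^3 + 21600t^2 + 34560t + 20736
= -3125t^5 - 37500t^4 - 180000t^3 - 432000t^2 - 518400t - 248832


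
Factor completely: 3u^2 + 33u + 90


Roots satisfy r1 + r2 = -b/a = -11 and r1*r2 = c/a = 30.
So r1 = -6, r2 = -5.
3u^2 + 33u + 90 = 3(u - r1)(u - r2) = 3(u + 6)(u + 5)


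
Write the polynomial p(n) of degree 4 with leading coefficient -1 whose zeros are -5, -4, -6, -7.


p(n) = -(n + 5)(n + 4)(n + 6)(n + 7)
Expand: -n^4 - 22n^3 - 179n^2 - 638n - 840


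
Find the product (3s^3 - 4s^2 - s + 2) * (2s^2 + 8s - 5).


Distribute each term of the first polynomial:
  (3s^3)(2s^2 + 8s - 5) = 6s^5 + 24s^4 - 15s^3
  (-4s^2)(2s^2 + 8s - 5) = -8s^4 - 32s^3 + 20s^2
  (-s)(2s^2 + 8s - 5) = -2s^3 - 8s^2 + 5s
  (2)(2s^2 + 8s - 5) = 4s^2 + 16s - 10
Sum: 6s^5 + 16s^4 - 49s^3 + 16s^2 + 21s - 10


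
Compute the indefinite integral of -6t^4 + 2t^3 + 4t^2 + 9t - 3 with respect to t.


Reverse power rule on each term:
  ∫ -6t^4 dt = -(6/5)t^5
  ∫ 2t^3 dt = (1/2)t^4
  ∫ 4t^2 dt = (4/3)t^3
  ∫ 9t dt = (9/2)t^2
  ∫ -3 dt = -3t
F(t) = -(6/5)t^5 + (1/2)t^4 + (4/3)t^3 + (9/2)t^2 - 3t + C


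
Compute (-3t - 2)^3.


Expand (-3t - 2)^3 by repeated multiplication:
  (-3t - 2)^2 = 9t^2 + 12t + 4
= -27t^3 - 54t^2 - 36t - 8


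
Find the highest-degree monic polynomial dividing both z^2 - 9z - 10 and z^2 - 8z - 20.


Factor each:
  z^2 - 9z - 10 = (z - 10)(z + 1)
  z^2 - 8z - 20 = (z - 10)(z + 2)
Common monic factor: z - 10
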